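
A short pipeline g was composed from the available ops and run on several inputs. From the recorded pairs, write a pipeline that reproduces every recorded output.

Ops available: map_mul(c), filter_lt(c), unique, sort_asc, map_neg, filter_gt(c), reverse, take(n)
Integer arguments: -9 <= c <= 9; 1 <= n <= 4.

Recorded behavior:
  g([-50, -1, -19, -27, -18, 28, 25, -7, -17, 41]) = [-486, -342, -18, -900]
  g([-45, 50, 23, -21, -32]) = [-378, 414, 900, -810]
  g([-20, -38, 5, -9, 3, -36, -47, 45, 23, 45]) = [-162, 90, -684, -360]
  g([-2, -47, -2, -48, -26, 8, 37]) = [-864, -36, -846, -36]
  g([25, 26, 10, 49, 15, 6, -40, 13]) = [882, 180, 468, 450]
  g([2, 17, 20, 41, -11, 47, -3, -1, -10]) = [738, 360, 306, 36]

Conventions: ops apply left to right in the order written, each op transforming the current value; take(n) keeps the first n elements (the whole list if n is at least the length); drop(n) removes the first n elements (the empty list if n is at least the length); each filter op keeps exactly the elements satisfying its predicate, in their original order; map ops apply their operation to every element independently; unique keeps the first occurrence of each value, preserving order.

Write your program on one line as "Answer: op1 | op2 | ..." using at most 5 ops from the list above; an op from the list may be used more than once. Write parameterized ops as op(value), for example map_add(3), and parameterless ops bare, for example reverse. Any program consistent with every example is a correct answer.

take(4) | reverse | map_mul(-2) | map_mul(-9)

Check, running the answer program on each example:
  [-50, -1, -19, -27, -18, 28, 25, -7, -17, 41] -> [-50, -1, -19, -27] -> [-27, -19, -1, -50] -> [54, 38, 2, 100] -> [-486, -342, -18, -900]
  [-45, 50, 23, -21, -32] -> [-45, 50, 23, -21] -> [-21, 23, 50, -45] -> [42, -46, -100, 90] -> [-378, 414, 900, -810]
  [-20, -38, 5, -9, 3, -36, -47, 45, 23, 45] -> [-20, -38, 5, -9] -> [-9, 5, -38, -20] -> [18, -10, 76, 40] -> [-162, 90, -684, -360]
  [-2, -47, -2, -48, -26, 8, 37] -> [-2, -47, -2, -48] -> [-48, -2, -47, -2] -> [96, 4, 94, 4] -> [-864, -36, -846, -36]
  [25, 26, 10, 49, 15, 6, -40, 13] -> [25, 26, 10, 49] -> [49, 10, 26, 25] -> [-98, -20, -52, -50] -> [882, 180, 468, 450]
  [2, 17, 20, 41, -11, 47, -3, -1, -10] -> [2, 17, 20, 41] -> [41, 20, 17, 2] -> [-82, -40, -34, -4] -> [738, 360, 306, 36]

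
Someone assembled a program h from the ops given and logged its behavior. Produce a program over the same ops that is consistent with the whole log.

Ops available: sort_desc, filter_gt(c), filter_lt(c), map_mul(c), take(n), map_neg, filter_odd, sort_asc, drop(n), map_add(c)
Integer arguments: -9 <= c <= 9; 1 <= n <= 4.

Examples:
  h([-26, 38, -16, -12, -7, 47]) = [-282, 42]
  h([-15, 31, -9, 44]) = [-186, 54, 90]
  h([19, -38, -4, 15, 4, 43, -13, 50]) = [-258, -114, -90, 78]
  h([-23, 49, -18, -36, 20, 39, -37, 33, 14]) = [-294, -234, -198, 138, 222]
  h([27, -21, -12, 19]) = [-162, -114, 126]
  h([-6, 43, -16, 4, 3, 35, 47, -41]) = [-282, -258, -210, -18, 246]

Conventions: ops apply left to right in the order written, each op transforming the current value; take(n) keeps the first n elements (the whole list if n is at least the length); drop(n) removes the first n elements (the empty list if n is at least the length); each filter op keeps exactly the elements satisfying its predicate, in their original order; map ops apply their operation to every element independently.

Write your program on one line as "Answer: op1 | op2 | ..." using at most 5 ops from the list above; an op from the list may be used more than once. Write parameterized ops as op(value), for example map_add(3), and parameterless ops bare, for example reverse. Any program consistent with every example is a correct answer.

map_neg | filter_odd | sort_asc | map_mul(6)

Check, running the answer program on each example:
  [-26, 38, -16, -12, -7, 47] -> [26, -38, 16, 12, 7, -47] -> [7, -47] -> [-47, 7] -> [-282, 42]
  [-15, 31, -9, 44] -> [15, -31, 9, -44] -> [15, -31, 9] -> [-31, 9, 15] -> [-186, 54, 90]
  [19, -38, -4, 15, 4, 43, -13, 50] -> [-19, 38, 4, -15, -4, -43, 13, -50] -> [-19, -15, -43, 13] -> [-43, -19, -15, 13] -> [-258, -114, -90, 78]
  [-23, 49, -18, -36, 20, 39, -37, 33, 14] -> [23, -49, 18, 36, -20, -39, 37, -33, -14] -> [23, -49, -39, 37, -33] -> [-49, -39, -33, 23, 37] -> [-294, -234, -198, 138, 222]
  [27, -21, -12, 19] -> [-27, 21, 12, -19] -> [-27, 21, -19] -> [-27, -19, 21] -> [-162, -114, 126]
  [-6, 43, -16, 4, 3, 35, 47, -41] -> [6, -43, 16, -4, -3, -35, -47, 41] -> [-43, -3, -35, -47, 41] -> [-47, -43, -35, -3, 41] -> [-282, -258, -210, -18, 246]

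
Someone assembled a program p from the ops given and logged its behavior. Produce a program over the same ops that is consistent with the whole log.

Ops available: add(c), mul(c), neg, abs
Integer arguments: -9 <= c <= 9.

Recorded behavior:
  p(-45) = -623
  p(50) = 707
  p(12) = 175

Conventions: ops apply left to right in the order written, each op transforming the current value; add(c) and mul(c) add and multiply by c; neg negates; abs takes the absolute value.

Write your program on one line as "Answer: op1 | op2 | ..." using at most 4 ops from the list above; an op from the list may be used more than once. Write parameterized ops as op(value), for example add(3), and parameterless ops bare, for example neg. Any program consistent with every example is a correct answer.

mul(-7) | mul(-2) | add(7)

Check, running the answer program on each example:
  -45 -> 315 -> -630 -> -623
  50 -> -350 -> 700 -> 707
  12 -> -84 -> 168 -> 175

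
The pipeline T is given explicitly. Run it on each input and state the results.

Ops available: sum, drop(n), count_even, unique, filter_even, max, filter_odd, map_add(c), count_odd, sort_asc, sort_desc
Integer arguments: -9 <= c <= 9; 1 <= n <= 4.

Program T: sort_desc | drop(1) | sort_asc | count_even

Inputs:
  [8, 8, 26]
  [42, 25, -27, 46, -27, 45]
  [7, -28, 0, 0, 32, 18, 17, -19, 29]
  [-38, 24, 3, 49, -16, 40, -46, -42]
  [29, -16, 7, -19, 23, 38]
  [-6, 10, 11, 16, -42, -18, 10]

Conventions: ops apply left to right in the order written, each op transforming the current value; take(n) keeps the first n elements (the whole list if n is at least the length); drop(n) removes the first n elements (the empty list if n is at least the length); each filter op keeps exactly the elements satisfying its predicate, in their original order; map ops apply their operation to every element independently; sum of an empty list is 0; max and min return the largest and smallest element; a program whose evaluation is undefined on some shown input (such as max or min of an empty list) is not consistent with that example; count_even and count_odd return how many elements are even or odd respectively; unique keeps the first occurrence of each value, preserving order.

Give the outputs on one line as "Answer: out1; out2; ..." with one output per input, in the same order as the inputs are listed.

2; 1; 4; 6; 1; 5

Execution, op by op:
  [8, 8, 26] -> [26, 8, 8] -> [8, 8] -> [8, 8] -> 2
  [42, 25, -27, 46, -27, 45] -> [46, 45, 42, 25, -27, -27] -> [45, 42, 25, -27, -27] -> [-27, -27, 25, 42, 45] -> 1
  [7, -28, 0, 0, 32, 18, 17, -19, 29] -> [32, 29, 18, 17, 7, 0, 0, -19, -28] -> [29, 18, 17, 7, 0, 0, -19, -28] -> [-28, -19, 0, 0, 7, 17, 18, 29] -> 4
  [-38, 24, 3, 49, -16, 40, -46, -42] -> [49, 40, 24, 3, -16, -38, -42, -46] -> [40, 24, 3, -16, -38, -42, -46] -> [-46, -42, -38, -16, 3, 24, 40] -> 6
  [29, -16, 7, -19, 23, 38] -> [38, 29, 23, 7, -16, -19] -> [29, 23, 7, -16, -19] -> [-19, -16, 7, 23, 29] -> 1
  [-6, 10, 11, 16, -42, -18, 10] -> [16, 11, 10, 10, -6, -18, -42] -> [11, 10, 10, -6, -18, -42] -> [-42, -18, -6, 10, 10, 11] -> 5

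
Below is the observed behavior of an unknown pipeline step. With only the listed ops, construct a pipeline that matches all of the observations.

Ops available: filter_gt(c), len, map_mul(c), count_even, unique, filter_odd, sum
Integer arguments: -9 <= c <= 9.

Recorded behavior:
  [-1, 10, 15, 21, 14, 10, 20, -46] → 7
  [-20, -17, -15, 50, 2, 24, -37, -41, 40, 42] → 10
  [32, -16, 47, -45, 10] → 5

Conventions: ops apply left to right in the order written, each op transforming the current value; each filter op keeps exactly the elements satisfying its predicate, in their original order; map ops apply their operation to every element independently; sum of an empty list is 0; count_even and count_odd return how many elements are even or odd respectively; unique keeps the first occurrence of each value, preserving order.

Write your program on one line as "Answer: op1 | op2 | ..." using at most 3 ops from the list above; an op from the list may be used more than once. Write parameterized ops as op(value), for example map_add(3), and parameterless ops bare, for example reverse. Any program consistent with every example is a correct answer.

unique | len

Check, running the answer program on each example:
  [-1, 10, 15, 21, 14, 10, 20, -46] -> [-1, 10, 15, 21, 14, 20, -46] -> 7
  [-20, -17, -15, 50, 2, 24, -37, -41, 40, 42] -> [-20, -17, -15, 50, 2, 24, -37, -41, 40, 42] -> 10
  [32, -16, 47, -45, 10] -> [32, -16, 47, -45, 10] -> 5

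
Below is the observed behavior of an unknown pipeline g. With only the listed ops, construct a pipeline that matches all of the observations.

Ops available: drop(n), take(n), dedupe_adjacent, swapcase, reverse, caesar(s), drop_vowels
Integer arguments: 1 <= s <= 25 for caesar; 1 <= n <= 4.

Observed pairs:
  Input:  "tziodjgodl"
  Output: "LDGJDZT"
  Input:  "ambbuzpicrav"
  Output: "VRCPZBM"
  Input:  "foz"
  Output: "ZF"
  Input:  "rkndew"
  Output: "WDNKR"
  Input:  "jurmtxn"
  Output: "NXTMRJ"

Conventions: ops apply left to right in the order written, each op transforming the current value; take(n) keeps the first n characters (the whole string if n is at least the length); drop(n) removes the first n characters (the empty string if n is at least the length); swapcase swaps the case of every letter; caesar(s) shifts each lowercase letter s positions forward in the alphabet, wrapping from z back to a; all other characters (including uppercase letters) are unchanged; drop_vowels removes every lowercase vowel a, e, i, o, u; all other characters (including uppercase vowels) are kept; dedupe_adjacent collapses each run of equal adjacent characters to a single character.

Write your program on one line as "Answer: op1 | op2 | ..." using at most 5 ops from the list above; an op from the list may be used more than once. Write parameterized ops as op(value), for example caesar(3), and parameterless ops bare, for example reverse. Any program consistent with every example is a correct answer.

reverse | drop_vowels | dedupe_adjacent | swapcase

Check, running the answer program on each example:
  "tziodjgodl" -> "ldogjdoizt" -> "ldgjdzt" -> "ldgjdzt" -> "LDGJDZT"
  "ambbuzpicrav" -> "varcipzubbma" -> "vrcpzbbm" -> "vrcpzbm" -> "VRCPZBM"
  "foz" -> "zof" -> "zf" -> "zf" -> "ZF"
  "rkndew" -> "wednkr" -> "wdnkr" -> "wdnkr" -> "WDNKR"
  "jurmtxn" -> "nxtmruj" -> "nxtmrj" -> "nxtmrj" -> "NXTMRJ"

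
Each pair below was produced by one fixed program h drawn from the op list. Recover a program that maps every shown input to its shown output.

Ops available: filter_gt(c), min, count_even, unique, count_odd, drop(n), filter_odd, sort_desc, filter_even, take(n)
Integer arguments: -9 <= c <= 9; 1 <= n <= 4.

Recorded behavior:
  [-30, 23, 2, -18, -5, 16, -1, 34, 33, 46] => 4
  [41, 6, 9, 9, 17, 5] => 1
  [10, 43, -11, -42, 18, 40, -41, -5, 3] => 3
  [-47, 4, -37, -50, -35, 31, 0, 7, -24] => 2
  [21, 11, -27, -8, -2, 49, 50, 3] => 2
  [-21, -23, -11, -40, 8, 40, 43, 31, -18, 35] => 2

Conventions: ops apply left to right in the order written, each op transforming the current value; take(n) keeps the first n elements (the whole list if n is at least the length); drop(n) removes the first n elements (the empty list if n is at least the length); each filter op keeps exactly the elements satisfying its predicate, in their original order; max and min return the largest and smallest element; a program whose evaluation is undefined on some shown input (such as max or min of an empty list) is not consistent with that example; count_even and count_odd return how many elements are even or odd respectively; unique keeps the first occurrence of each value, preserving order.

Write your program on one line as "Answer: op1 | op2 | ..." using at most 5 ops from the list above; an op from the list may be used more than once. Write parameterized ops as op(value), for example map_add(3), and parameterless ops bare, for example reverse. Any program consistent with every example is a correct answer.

filter_gt(-4) | unique | filter_even | sort_desc | count_even

Check, running the answer program on each example:
  [-30, 23, 2, -18, -5, 16, -1, 34, 33, 46] -> [23, 2, 16, -1, 34, 33, 46] -> [23, 2, 16, -1, 34, 33, 46] -> [2, 16, 34, 46] -> [46, 34, 16, 2] -> 4
  [41, 6, 9, 9, 17, 5] -> [41, 6, 9, 9, 17, 5] -> [41, 6, 9, 17, 5] -> [6] -> [6] -> 1
  [10, 43, -11, -42, 18, 40, -41, -5, 3] -> [10, 43, 18, 40, 3] -> [10, 43, 18, 40, 3] -> [10, 18, 40] -> [40, 18, 10] -> 3
  [-47, 4, -37, -50, -35, 31, 0, 7, -24] -> [4, 31, 0, 7] -> [4, 31, 0, 7] -> [4, 0] -> [4, 0] -> 2
  [21, 11, -27, -8, -2, 49, 50, 3] -> [21, 11, -2, 49, 50, 3] -> [21, 11, -2, 49, 50, 3] -> [-2, 50] -> [50, -2] -> 2
  [-21, -23, -11, -40, 8, 40, 43, 31, -18, 35] -> [8, 40, 43, 31, 35] -> [8, 40, 43, 31, 35] -> [8, 40] -> [40, 8] -> 2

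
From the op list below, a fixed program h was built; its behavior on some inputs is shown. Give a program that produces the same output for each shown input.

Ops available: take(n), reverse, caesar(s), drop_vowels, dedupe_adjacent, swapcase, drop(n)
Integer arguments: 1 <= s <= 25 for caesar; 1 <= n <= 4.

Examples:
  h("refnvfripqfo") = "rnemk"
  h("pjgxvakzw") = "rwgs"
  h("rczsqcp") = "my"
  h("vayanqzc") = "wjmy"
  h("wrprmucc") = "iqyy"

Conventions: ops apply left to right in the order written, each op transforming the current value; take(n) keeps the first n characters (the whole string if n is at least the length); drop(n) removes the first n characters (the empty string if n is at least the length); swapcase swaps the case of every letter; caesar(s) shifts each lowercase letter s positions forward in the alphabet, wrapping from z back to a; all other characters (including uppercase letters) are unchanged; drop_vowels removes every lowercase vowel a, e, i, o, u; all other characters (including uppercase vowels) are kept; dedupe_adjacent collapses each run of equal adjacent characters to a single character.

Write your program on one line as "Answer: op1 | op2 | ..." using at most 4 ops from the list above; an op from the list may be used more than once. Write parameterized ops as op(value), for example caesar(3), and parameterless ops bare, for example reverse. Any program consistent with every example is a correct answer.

caesar(15) | drop_vowels | drop(3) | caesar(7)

Check, running the answer program on each example:
  "refnvfripqfo" -> "gtuckugxefud" -> "gtckgxfd" -> "kgxfd" -> "rnemk"
  "pjgxvakzw" -> "eyvmkpzol" -> "yvmkpzl" -> "kpzl" -> "rwgs"
  "rczsqcp" -> "grohfre" -> "grhfr" -> "fr" -> "my"
  "vayanqzc" -> "kpnpcfor" -> "kpnpcfr" -> "pcfr" -> "wjmy"
  "wrprmucc" -> "lgegbjrr" -> "lggbjrr" -> "bjrr" -> "iqyy"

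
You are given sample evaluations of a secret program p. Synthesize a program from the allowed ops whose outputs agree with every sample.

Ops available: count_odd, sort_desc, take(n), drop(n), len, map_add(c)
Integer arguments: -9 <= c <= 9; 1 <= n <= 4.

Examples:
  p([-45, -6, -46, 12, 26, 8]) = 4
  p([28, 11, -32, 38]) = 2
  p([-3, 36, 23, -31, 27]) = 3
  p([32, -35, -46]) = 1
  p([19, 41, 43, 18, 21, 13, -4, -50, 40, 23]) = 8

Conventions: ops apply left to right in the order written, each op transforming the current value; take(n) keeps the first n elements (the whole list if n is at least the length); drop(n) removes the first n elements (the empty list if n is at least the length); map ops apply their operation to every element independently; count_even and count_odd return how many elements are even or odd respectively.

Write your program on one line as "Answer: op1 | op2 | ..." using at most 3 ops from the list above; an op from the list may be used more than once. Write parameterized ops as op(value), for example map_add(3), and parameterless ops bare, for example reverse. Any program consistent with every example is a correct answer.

drop(2) | len

Check, running the answer program on each example:
  [-45, -6, -46, 12, 26, 8] -> [-46, 12, 26, 8] -> 4
  [28, 11, -32, 38] -> [-32, 38] -> 2
  [-3, 36, 23, -31, 27] -> [23, -31, 27] -> 3
  [32, -35, -46] -> [-46] -> 1
  [19, 41, 43, 18, 21, 13, -4, -50, 40, 23] -> [43, 18, 21, 13, -4, -50, 40, 23] -> 8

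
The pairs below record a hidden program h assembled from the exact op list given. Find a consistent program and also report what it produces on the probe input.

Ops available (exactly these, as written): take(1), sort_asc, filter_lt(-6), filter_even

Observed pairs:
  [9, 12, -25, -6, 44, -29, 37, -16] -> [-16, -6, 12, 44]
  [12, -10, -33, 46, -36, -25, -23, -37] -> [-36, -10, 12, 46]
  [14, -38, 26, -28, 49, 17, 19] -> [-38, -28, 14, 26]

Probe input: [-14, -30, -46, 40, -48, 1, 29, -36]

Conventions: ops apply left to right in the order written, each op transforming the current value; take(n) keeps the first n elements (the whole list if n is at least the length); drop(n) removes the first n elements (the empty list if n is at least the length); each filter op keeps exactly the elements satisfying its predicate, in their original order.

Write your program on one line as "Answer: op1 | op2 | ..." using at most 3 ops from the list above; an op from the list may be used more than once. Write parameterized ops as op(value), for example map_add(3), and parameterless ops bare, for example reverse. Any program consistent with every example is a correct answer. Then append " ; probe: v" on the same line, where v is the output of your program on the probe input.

sort_asc | filter_even ; probe: [-48, -46, -36, -30, -14, 40]

Check, running the answer program on each example:
  [9, 12, -25, -6, 44, -29, 37, -16] -> [-29, -25, -16, -6, 9, 12, 37, 44] -> [-16, -6, 12, 44]
  [12, -10, -33, 46, -36, -25, -23, -37] -> [-37, -36, -33, -25, -23, -10, 12, 46] -> [-36, -10, 12, 46]
  [14, -38, 26, -28, 49, 17, 19] -> [-38, -28, 14, 17, 19, 26, 49] -> [-38, -28, 14, 26]
  probe: [-14, -30, -46, 40, -48, 1, 29, -36] -> [-48, -46, -36, -30, -14, 1, 29, 40] -> [-48, -46, -36, -30, -14, 40]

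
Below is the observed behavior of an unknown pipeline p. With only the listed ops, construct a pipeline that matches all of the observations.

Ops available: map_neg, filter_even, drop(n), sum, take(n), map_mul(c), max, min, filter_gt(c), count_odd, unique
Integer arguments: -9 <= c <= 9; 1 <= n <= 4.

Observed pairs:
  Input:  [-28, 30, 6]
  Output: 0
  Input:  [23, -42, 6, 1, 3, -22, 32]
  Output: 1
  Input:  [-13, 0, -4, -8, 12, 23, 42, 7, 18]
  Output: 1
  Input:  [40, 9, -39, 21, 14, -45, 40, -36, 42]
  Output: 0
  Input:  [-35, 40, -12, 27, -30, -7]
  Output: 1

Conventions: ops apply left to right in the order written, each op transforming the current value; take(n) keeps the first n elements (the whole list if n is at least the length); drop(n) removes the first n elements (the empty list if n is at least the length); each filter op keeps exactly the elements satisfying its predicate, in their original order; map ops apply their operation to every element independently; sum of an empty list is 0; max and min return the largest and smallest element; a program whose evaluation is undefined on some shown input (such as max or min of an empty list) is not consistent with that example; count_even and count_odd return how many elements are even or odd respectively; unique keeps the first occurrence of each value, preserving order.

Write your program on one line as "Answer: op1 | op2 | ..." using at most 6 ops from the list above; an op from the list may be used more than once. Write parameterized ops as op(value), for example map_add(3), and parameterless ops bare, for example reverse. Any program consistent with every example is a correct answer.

map_mul(-7) | take(2) | map_neg | take(1) | count_odd

Check, running the answer program on each example:
  [-28, 30, 6] -> [196, -210, -42] -> [196, -210] -> [-196, 210] -> [-196] -> 0
  [23, -42, 6, 1, 3, -22, 32] -> [-161, 294, -42, -7, -21, 154, -224] -> [-161, 294] -> [161, -294] -> [161] -> 1
  [-13, 0, -4, -8, 12, 23, 42, 7, 18] -> [91, 0, 28, 56, -84, -161, -294, -49, -126] -> [91, 0] -> [-91, 0] -> [-91] -> 1
  [40, 9, -39, 21, 14, -45, 40, -36, 42] -> [-280, -63, 273, -147, -98, 315, -280, 252, -294] -> [-280, -63] -> [280, 63] -> [280] -> 0
  [-35, 40, -12, 27, -30, -7] -> [245, -280, 84, -189, 210, 49] -> [245, -280] -> [-245, 280] -> [-245] -> 1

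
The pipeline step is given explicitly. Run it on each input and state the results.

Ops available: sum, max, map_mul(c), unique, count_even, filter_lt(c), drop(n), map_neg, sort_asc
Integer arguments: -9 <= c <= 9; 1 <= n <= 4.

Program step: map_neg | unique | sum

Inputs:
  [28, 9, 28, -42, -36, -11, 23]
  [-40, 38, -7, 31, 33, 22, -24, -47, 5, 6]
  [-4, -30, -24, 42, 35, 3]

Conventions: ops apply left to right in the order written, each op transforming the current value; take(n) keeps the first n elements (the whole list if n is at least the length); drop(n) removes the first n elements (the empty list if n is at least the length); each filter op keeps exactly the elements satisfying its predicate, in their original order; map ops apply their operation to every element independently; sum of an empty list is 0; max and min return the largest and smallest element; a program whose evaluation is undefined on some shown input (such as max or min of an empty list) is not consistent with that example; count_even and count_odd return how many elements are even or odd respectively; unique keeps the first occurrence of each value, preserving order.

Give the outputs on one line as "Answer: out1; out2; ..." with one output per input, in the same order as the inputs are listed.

29; -17; -22

Execution, op by op:
  [28, 9, 28, -42, -36, -11, 23] -> [-28, -9, -28, 42, 36, 11, -23] -> [-28, -9, 42, 36, 11, -23] -> 29
  [-40, 38, -7, 31, 33, 22, -24, -47, 5, 6] -> [40, -38, 7, -31, -33, -22, 24, 47, -5, -6] -> [40, -38, 7, -31, -33, -22, 24, 47, -5, -6] -> -17
  [-4, -30, -24, 42, 35, 3] -> [4, 30, 24, -42, -35, -3] -> [4, 30, 24, -42, -35, -3] -> -22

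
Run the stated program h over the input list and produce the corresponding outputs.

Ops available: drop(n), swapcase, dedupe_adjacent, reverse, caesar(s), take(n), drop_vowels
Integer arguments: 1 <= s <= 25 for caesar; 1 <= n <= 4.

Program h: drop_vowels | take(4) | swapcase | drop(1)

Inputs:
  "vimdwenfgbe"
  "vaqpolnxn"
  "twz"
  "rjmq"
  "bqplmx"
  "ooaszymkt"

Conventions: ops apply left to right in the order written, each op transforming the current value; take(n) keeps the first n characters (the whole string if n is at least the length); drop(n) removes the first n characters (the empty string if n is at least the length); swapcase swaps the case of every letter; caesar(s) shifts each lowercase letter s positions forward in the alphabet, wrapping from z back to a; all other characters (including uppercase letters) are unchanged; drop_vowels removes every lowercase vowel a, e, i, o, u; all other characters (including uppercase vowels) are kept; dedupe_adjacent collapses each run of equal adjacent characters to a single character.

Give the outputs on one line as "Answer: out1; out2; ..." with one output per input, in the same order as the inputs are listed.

"MDW"; "QPL"; "WZ"; "JMQ"; "QPL"; "ZYM"

Execution, op by op:
  "vimdwenfgbe" -> "vmdwnfgb" -> "vmdw" -> "VMDW" -> "MDW"
  "vaqpolnxn" -> "vqplnxn" -> "vqpl" -> "VQPL" -> "QPL"
  "twz" -> "twz" -> "twz" -> "TWZ" -> "WZ"
  "rjmq" -> "rjmq" -> "rjmq" -> "RJMQ" -> "JMQ"
  "bqplmx" -> "bqplmx" -> "bqpl" -> "BQPL" -> "QPL"
  "ooaszymkt" -> "szymkt" -> "szym" -> "SZYM" -> "ZYM"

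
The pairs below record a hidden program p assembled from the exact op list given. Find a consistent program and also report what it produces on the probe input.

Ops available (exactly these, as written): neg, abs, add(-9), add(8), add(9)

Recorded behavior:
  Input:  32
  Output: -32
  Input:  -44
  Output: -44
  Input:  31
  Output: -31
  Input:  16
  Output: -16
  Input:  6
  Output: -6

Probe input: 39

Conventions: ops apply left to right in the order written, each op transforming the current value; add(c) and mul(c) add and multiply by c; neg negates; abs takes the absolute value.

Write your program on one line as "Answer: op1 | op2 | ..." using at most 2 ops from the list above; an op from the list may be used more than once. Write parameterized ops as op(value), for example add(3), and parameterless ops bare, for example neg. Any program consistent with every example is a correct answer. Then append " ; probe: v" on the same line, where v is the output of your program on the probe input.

abs | neg ; probe: -39

Check, running the answer program on each example:
  32 -> 32 -> -32
  -44 -> 44 -> -44
  31 -> 31 -> -31
  16 -> 16 -> -16
  6 -> 6 -> -6
  probe: 39 -> 39 -> -39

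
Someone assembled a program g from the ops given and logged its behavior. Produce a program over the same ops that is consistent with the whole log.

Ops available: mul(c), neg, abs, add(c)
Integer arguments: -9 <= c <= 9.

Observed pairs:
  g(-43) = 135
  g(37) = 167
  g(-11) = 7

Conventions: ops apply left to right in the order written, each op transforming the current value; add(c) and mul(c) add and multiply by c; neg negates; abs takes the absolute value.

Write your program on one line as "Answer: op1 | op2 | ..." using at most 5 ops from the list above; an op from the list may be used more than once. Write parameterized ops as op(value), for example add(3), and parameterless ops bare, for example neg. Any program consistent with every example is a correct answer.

add(7) | abs | mul(-4) | add(9) | neg

Check, running the answer program on each example:
  -43 -> -36 -> 36 -> -144 -> -135 -> 135
  37 -> 44 -> 44 -> -176 -> -167 -> 167
  -11 -> -4 -> 4 -> -16 -> -7 -> 7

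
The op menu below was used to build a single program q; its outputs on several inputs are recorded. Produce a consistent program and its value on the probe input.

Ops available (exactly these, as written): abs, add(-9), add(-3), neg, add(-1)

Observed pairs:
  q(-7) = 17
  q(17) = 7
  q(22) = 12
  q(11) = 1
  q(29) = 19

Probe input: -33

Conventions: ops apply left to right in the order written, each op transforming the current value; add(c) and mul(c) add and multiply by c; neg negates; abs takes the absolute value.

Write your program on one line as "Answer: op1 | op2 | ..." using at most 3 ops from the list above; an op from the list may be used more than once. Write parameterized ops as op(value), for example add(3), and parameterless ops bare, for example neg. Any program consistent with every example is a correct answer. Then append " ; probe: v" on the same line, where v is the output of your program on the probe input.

add(-9) | add(-1) | abs ; probe: 43

Check, running the answer program on each example:
  -7 -> -16 -> -17 -> 17
  17 -> 8 -> 7 -> 7
  22 -> 13 -> 12 -> 12
  11 -> 2 -> 1 -> 1
  29 -> 20 -> 19 -> 19
  probe: -33 -> -42 -> -43 -> 43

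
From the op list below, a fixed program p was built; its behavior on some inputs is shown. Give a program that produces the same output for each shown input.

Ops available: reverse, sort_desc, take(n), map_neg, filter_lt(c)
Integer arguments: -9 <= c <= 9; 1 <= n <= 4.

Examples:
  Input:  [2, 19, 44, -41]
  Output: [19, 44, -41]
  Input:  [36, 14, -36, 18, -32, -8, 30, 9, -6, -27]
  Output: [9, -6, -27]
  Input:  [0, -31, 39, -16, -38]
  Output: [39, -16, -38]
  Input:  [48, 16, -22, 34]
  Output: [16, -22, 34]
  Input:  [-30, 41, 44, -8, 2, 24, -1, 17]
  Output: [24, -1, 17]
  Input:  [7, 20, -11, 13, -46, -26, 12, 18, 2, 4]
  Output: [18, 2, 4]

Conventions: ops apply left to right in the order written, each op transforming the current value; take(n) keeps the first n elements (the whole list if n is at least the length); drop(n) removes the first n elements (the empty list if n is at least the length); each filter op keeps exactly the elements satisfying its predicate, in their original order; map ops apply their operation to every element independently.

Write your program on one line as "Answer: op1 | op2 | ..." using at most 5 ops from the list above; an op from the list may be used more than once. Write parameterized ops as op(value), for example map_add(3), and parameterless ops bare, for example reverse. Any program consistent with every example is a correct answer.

reverse | take(3) | map_neg | reverse | map_neg

Check, running the answer program on each example:
  [2, 19, 44, -41] -> [-41, 44, 19, 2] -> [-41, 44, 19] -> [41, -44, -19] -> [-19, -44, 41] -> [19, 44, -41]
  [36, 14, -36, 18, -32, -8, 30, 9, -6, -27] -> [-27, -6, 9, 30, -8, -32, 18, -36, 14, 36] -> [-27, -6, 9] -> [27, 6, -9] -> [-9, 6, 27] -> [9, -6, -27]
  [0, -31, 39, -16, -38] -> [-38, -16, 39, -31, 0] -> [-38, -16, 39] -> [38, 16, -39] -> [-39, 16, 38] -> [39, -16, -38]
  [48, 16, -22, 34] -> [34, -22, 16, 48] -> [34, -22, 16] -> [-34, 22, -16] -> [-16, 22, -34] -> [16, -22, 34]
  [-30, 41, 44, -8, 2, 24, -1, 17] -> [17, -1, 24, 2, -8, 44, 41, -30] -> [17, -1, 24] -> [-17, 1, -24] -> [-24, 1, -17] -> [24, -1, 17]
  [7, 20, -11, 13, -46, -26, 12, 18, 2, 4] -> [4, 2, 18, 12, -26, -46, 13, -11, 20, 7] -> [4, 2, 18] -> [-4, -2, -18] -> [-18, -2, -4] -> [18, 2, 4]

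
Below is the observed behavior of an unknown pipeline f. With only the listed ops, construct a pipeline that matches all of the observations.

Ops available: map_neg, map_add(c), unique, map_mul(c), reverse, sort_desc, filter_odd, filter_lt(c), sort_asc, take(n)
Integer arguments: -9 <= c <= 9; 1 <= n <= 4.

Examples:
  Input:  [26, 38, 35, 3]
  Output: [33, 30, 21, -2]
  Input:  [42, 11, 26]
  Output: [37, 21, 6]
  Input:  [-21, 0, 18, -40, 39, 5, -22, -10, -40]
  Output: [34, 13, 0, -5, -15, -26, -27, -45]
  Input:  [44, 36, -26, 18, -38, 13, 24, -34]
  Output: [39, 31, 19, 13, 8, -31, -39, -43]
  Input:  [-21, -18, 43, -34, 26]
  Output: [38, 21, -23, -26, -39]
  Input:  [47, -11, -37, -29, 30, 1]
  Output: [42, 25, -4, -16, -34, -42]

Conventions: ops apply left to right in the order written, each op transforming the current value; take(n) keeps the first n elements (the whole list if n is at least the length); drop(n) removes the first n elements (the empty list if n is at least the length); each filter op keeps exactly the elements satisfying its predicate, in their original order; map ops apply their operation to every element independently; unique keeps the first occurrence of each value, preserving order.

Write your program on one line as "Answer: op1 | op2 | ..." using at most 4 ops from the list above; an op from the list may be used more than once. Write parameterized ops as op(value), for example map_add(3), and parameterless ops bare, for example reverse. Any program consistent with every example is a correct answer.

sort_desc | map_add(-5) | unique

Check, running the answer program on each example:
  [26, 38, 35, 3] -> [38, 35, 26, 3] -> [33, 30, 21, -2] -> [33, 30, 21, -2]
  [42, 11, 26] -> [42, 26, 11] -> [37, 21, 6] -> [37, 21, 6]
  [-21, 0, 18, -40, 39, 5, -22, -10, -40] -> [39, 18, 5, 0, -10, -21, -22, -40, -40] -> [34, 13, 0, -5, -15, -26, -27, -45, -45] -> [34, 13, 0, -5, -15, -26, -27, -45]
  [44, 36, -26, 18, -38, 13, 24, -34] -> [44, 36, 24, 18, 13, -26, -34, -38] -> [39, 31, 19, 13, 8, -31, -39, -43] -> [39, 31, 19, 13, 8, -31, -39, -43]
  [-21, -18, 43, -34, 26] -> [43, 26, -18, -21, -34] -> [38, 21, -23, -26, -39] -> [38, 21, -23, -26, -39]
  [47, -11, -37, -29, 30, 1] -> [47, 30, 1, -11, -29, -37] -> [42, 25, -4, -16, -34, -42] -> [42, 25, -4, -16, -34, -42]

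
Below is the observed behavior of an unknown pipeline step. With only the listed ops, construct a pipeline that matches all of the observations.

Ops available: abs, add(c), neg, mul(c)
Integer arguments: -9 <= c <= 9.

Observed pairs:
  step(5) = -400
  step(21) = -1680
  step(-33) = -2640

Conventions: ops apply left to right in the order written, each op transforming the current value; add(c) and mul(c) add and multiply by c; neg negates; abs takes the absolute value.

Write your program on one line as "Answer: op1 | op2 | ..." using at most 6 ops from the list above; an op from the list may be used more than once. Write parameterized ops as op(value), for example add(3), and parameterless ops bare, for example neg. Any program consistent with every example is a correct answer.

mul(5) | abs | mul(-8) | neg | mul(-2)

Check, running the answer program on each example:
  5 -> 25 -> 25 -> -200 -> 200 -> -400
  21 -> 105 -> 105 -> -840 -> 840 -> -1680
  -33 -> -165 -> 165 -> -1320 -> 1320 -> -2640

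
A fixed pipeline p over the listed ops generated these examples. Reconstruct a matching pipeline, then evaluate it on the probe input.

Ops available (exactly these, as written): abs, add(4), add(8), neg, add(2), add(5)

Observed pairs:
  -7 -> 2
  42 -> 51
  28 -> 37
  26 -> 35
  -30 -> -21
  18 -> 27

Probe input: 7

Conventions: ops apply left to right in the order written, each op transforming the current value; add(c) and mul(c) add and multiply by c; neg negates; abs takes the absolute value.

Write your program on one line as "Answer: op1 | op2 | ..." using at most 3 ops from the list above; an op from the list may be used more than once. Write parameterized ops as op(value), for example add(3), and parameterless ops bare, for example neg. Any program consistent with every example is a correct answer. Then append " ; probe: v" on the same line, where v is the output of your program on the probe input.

add(5) | add(4) ; probe: 16

Check, running the answer program on each example:
  -7 -> -2 -> 2
  42 -> 47 -> 51
  28 -> 33 -> 37
  26 -> 31 -> 35
  -30 -> -25 -> -21
  18 -> 23 -> 27
  probe: 7 -> 12 -> 16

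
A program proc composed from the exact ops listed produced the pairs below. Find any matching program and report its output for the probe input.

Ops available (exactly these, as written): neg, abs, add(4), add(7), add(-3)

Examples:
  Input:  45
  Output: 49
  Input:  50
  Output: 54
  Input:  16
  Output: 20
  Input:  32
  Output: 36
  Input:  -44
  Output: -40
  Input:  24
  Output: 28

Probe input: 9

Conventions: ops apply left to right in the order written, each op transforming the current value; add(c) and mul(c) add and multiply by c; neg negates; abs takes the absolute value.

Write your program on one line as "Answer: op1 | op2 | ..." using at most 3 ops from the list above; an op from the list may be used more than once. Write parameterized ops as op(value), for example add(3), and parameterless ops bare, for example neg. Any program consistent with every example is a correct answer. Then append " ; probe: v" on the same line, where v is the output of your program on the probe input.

add(7) | add(-3) ; probe: 13

Check, running the answer program on each example:
  45 -> 52 -> 49
  50 -> 57 -> 54
  16 -> 23 -> 20
  32 -> 39 -> 36
  -44 -> -37 -> -40
  24 -> 31 -> 28
  probe: 9 -> 16 -> 13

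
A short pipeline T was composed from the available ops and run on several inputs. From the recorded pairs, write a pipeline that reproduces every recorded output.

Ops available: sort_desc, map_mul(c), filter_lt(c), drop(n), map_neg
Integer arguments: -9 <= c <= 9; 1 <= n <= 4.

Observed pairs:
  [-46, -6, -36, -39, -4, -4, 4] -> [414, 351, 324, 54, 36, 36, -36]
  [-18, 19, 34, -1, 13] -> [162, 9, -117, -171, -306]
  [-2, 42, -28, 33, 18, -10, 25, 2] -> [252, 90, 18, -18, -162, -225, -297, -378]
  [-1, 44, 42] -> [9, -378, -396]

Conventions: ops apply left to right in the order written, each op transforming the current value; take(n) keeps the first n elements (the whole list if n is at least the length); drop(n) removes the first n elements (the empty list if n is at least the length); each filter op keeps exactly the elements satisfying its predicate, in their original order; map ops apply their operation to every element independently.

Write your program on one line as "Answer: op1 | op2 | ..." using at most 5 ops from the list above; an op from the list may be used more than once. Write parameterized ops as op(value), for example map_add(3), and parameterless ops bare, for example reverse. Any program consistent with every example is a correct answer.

sort_desc | map_neg | map_mul(9) | sort_desc

Check, running the answer program on each example:
  [-46, -6, -36, -39, -4, -4, 4] -> [4, -4, -4, -6, -36, -39, -46] -> [-4, 4, 4, 6, 36, 39, 46] -> [-36, 36, 36, 54, 324, 351, 414] -> [414, 351, 324, 54, 36, 36, -36]
  [-18, 19, 34, -1, 13] -> [34, 19, 13, -1, -18] -> [-34, -19, -13, 1, 18] -> [-306, -171, -117, 9, 162] -> [162, 9, -117, -171, -306]
  [-2, 42, -28, 33, 18, -10, 25, 2] -> [42, 33, 25, 18, 2, -2, -10, -28] -> [-42, -33, -25, -18, -2, 2, 10, 28] -> [-378, -297, -225, -162, -18, 18, 90, 252] -> [252, 90, 18, -18, -162, -225, -297, -378]
  [-1, 44, 42] -> [44, 42, -1] -> [-44, -42, 1] -> [-396, -378, 9] -> [9, -378, -396]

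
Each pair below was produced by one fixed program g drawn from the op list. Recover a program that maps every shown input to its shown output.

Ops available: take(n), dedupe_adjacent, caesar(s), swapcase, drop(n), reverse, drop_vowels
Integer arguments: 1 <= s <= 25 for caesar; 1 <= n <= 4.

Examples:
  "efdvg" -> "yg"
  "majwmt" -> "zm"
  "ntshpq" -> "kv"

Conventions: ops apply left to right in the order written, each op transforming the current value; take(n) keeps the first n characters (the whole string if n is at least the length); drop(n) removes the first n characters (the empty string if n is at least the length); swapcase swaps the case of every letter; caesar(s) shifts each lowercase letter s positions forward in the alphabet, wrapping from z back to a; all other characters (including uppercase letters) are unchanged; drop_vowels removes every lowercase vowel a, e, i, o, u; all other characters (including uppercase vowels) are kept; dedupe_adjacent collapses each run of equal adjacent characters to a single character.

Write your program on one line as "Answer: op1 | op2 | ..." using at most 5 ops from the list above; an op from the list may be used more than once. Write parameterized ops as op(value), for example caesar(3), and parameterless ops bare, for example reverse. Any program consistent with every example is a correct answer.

take(4) | reverse | take(2) | caesar(3)

Check, running the answer program on each example:
  "efdvg" -> "efdv" -> "vdfe" -> "vd" -> "yg"
  "majwmt" -> "majw" -> "wjam" -> "wj" -> "zm"
  "ntshpq" -> "ntsh" -> "hstn" -> "hs" -> "kv"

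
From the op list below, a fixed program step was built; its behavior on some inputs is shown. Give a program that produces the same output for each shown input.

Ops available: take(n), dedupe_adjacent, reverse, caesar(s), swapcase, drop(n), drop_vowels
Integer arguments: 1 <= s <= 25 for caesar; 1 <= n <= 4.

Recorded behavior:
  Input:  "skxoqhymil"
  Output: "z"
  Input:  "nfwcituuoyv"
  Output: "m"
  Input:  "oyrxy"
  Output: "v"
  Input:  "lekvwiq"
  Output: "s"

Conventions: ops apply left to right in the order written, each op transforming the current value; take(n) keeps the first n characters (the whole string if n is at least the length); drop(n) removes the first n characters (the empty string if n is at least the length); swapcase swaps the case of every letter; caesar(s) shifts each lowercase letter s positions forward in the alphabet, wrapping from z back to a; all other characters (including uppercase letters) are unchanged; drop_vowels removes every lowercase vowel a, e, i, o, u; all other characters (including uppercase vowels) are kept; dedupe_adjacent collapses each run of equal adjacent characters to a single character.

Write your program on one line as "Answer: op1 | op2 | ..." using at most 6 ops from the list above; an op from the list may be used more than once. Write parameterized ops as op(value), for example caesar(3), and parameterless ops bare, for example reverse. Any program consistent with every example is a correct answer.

caesar(7) | reverse | drop_vowels | reverse | take(1)

Check, running the answer program on each example:
  "skxoqhymil" -> "zrevxoftps" -> "sptfoxverz" -> "sptfxvrz" -> "zrvxftps" -> "z"
  "nfwcituuoyv" -> "umdjpabbvfc" -> "cfvbbapjdmu" -> "cfvbbpjdm" -> "mdjpbbvfc" -> "m"
  "oyrxy" -> "vfyef" -> "feyfv" -> "fyfv" -> "vfyf" -> "v"
  "lekvwiq" -> "slrcdpx" -> "xpdcrls" -> "xpdcrls" -> "slrcdpx" -> "s"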